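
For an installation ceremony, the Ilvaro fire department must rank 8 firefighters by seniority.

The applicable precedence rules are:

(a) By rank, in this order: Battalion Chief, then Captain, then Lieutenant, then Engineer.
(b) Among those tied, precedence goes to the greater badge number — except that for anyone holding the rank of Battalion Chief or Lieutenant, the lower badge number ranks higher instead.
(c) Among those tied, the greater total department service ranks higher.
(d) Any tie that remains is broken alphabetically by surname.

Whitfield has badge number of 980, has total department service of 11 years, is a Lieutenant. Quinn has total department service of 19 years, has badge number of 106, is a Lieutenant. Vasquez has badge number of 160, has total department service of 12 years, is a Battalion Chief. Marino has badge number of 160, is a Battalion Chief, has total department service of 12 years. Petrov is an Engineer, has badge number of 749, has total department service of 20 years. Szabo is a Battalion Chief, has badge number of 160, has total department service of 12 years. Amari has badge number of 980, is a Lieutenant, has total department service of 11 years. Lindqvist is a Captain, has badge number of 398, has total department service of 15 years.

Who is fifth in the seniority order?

By rank: Marino, Szabo and Vasquez (Battalion Chief); then Lindqvist (Captain); then Quinn, Amari and Whitfield (Lieutenant); then Petrov (Engineer).
Marino, Szabo and Vasquez all have badge number 160, so the next rule applies.
Marino, Szabo and Vasquez all have total department service 12 years, so the next rule applies.
Among Marino, Szabo and Vasquez, alphabetically by surname: Marino before Szabo before Vasquez.
Among Quinn, Amari and Whitfield, by badge number (lower first) (reversed rule for this group): Quinn (106) before Amari and Whitfield (980).
Amari and Whitfield both have total department service 11 years, so the next rule applies.
Among Amari and Whitfield, alphabetically by surname: Amari before Whitfield.
Order: Marino, Szabo, Vasquez, Lindqvist, Quinn, Amari, Whitfield, Petrov.

Quinn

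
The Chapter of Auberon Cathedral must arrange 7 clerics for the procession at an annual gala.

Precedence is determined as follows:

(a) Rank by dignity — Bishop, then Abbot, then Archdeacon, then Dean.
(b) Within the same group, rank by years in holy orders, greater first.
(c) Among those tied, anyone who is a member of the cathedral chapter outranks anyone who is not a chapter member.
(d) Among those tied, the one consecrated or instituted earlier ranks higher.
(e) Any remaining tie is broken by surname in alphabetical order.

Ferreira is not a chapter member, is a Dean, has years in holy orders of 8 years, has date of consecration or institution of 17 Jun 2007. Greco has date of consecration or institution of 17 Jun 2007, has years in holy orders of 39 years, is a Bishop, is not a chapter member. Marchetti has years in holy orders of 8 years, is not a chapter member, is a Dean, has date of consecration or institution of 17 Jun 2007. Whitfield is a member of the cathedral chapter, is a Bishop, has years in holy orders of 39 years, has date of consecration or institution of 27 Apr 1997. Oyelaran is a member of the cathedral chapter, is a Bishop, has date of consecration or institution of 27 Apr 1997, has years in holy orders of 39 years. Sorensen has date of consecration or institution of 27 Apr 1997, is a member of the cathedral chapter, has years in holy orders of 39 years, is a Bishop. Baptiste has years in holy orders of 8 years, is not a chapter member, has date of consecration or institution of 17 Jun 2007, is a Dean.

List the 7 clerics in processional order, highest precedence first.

Oyelaran, Sorensen, Whitfield, Greco, Baptiste, Ferreira, Marchetti

By dignity: Oyelaran, Sorensen, Whitfield and Greco (Bishop); then Baptiste, Ferreira and Marchetti (Dean).
Oyelaran, Sorensen, Whitfield and Greco all have years in holy orders 39 years, so the next rule applies.
Among Oyelaran, Sorensen, Whitfield and Greco, a member of the cathedral chapter before not a chapter member: Oyelaran, Sorensen and Whitfield (a member of the cathedral chapter) before Greco (not a chapter member).
Oyelaran, Sorensen and Whitfield all have date of consecration or institution 27 Apr 1997, so the next rule applies.
Among Oyelaran, Sorensen and Whitfield, alphabetically by surname: Oyelaran before Sorensen before Whitfield.
Baptiste, Ferreira and Marchetti all have years in holy orders 8 years, so the next rule applies.
Baptiste, Ferreira and Marchetti are each not a chapter member, so the next rule applies.
Baptiste, Ferreira and Marchetti all have date of consecration or institution 17 Jun 2007, so the next rule applies.
Among Baptiste, Ferreira and Marchetti, alphabetically by surname: Baptiste before Ferreira before Marchetti.
Full order: Oyelaran, Sorensen, Whitfield, Greco, Baptiste, Ferreira, Marchetti.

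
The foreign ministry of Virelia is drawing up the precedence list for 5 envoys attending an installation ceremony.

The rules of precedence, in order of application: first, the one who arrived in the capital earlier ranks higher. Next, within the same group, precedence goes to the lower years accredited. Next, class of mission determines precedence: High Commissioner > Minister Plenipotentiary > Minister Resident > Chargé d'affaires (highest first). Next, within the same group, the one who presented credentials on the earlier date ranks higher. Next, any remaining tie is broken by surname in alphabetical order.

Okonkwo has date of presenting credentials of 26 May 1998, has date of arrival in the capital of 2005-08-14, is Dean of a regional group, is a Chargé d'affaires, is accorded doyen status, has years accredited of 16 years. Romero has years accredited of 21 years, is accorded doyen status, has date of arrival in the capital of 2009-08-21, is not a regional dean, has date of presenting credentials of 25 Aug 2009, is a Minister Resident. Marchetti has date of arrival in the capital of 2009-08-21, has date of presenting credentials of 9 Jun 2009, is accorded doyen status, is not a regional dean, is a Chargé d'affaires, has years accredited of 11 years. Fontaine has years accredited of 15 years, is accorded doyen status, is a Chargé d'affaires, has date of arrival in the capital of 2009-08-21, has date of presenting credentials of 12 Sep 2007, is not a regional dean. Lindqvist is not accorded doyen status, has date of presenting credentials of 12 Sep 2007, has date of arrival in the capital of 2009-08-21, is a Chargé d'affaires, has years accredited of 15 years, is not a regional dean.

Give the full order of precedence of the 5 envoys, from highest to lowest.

By date of arrival in the capital (earlier first): Okonkwo (2005-08-14); then Marchetti, Fontaine, Lindqvist and Romero (each 2009-08-21).
Among Marchetti, Fontaine, Lindqvist and Romero, by years accredited (lower first): Marchetti (11 years) before Fontaine and Lindqvist (15 years) before Romero (21 years).
Fontaine and Lindqvist are each Chargé d'affaires, so the next rule applies.
Fontaine and Lindqvist both have date of presenting credentials 12 Sep 2007, so the next rule applies.
Among Fontaine and Lindqvist, alphabetically by surname: Fontaine before Lindqvist.
Full order: Okonkwo, Marchetti, Fontaine, Lindqvist, Romero.

Okonkwo, Marchetti, Fontaine, Lindqvist, Romero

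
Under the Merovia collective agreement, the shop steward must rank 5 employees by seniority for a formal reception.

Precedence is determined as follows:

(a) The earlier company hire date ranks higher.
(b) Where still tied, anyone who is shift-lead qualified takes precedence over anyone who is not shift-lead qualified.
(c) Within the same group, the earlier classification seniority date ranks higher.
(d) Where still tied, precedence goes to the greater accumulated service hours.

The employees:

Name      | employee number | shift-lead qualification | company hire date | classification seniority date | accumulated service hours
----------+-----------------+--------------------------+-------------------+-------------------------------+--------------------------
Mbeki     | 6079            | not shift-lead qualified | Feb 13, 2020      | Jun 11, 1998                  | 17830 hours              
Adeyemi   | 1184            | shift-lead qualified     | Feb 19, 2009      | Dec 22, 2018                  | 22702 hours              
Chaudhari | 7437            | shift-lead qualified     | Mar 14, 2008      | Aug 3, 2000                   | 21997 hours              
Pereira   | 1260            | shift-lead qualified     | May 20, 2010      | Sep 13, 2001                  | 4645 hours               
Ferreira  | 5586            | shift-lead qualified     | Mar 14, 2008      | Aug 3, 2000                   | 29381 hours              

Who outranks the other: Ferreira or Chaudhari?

Ferreira

By company hire date (earlier first): Ferreira and Chaudhari (both Mar 14, 2008); then Adeyemi (Feb 19, 2009); then Pereira (May 20, 2010); then Mbeki (Feb 13, 2020).
Ferreira and Chaudhari are each shift-lead qualified, so the next rule applies.
Ferreira and Chaudhari both have classification seniority date Aug 3, 2000, so the next rule applies.
Among Ferreira and Chaudhari, by accumulated service hours (higher first): Ferreira (29381 hours) before Chaudhari (21997 hours).
So Ferreira takes precedence.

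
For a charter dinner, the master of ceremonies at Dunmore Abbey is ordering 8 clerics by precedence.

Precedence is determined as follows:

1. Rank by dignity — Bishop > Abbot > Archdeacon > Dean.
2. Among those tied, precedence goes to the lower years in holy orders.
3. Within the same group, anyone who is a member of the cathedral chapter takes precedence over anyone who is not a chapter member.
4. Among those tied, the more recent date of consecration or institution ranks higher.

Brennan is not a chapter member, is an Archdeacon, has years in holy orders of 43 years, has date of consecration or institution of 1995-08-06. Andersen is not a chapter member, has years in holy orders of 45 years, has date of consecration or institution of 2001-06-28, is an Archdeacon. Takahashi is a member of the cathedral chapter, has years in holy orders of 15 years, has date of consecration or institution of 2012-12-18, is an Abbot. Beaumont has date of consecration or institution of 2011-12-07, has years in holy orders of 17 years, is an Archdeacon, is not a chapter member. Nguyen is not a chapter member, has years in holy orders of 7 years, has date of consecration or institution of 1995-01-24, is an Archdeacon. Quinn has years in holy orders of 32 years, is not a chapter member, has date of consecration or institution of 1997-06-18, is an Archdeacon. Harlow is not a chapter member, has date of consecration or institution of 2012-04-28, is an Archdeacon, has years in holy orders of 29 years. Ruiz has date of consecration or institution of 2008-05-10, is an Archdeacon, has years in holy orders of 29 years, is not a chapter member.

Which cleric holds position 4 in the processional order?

Harlow

By dignity: Takahashi (Abbot); then Nguyen, Beaumont, Harlow, Ruiz, Quinn, Brennan and Andersen (Archdeacon).
Among Nguyen, Beaumont, Harlow, Ruiz, Quinn, Brennan and Andersen, by years in holy orders (lower first): Nguyen (7 years) before Beaumont (17 years) before Harlow and Ruiz (29 years) before Quinn (32 years) before Brennan (43 years) before Andersen (45 years).
Harlow and Ruiz are each not a chapter member, so the next rule applies.
Among Harlow and Ruiz, by date of consecration or institution (later first): Harlow (2012-04-28) before Ruiz (2008-05-10).
Order: Takahashi, Nguyen, Beaumont, Harlow, Ruiz, Quinn, Brennan, Andersen.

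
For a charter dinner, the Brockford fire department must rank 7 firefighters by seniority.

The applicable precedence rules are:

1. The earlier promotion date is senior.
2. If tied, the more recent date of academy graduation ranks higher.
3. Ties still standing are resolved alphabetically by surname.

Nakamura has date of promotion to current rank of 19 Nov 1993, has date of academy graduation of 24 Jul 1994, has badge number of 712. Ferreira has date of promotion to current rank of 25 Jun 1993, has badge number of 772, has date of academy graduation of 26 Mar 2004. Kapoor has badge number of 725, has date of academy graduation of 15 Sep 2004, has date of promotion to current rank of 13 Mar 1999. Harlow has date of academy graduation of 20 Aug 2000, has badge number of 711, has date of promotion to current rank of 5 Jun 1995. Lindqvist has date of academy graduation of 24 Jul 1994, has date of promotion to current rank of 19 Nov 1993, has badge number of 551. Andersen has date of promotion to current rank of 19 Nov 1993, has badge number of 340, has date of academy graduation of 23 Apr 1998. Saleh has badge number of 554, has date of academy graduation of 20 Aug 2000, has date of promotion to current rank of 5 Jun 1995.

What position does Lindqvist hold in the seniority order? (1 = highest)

By date of promotion to current rank (earlier first): Ferreira (25 Jun 1993); then Andersen, Lindqvist and Nakamura (each 19 Nov 1993); then Harlow and Saleh (both 5 Jun 1995); then Kapoor (13 Mar 1999).
Among Andersen, Lindqvist and Nakamura, by date of academy graduation (later first): Andersen (23 Apr 1998) before Lindqvist and Nakamura (24 Jul 1994).
Among Lindqvist and Nakamura, alphabetically by surname: Lindqvist before Nakamura.
Harlow and Saleh both have date of academy graduation 20 Aug 2000, so the next rule applies.
Among Harlow and Saleh, alphabetically by surname: Harlow before Saleh.
Order: Ferreira, Andersen, Lindqvist, Nakamura, Harlow, Saleh, Kapoor. So position 3.

3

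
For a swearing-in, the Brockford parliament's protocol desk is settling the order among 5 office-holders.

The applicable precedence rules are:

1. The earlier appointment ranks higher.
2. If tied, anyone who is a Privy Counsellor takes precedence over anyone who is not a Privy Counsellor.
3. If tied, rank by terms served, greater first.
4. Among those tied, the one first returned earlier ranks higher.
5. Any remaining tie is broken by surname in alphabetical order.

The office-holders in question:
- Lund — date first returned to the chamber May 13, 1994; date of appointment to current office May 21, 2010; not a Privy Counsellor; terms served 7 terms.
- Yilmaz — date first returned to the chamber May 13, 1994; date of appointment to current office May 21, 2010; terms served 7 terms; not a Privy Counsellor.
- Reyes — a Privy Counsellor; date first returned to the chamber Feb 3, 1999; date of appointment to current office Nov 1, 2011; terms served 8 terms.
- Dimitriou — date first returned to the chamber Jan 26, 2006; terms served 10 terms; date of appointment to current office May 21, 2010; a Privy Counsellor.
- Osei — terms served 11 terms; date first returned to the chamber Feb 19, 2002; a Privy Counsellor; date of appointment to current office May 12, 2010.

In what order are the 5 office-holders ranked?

Osei, Dimitriou, Lund, Yilmaz, Reyes

By date of appointment to current office (earlier first): Osei (May 12, 2010); then Dimitriou, Lund and Yilmaz (each May 21, 2010); then Reyes (Nov 1, 2011).
Among Dimitriou, Lund and Yilmaz, a Privy Counsellor before not a Privy Counsellor: Dimitriou (a Privy Counsellor) before Lund and Yilmaz (not a Privy Counsellor).
Lund and Yilmaz both have terms served 7 terms, so the next rule applies.
Lund and Yilmaz both have date first returned to the chamber May 13, 1994, so the next rule applies.
Among Lund and Yilmaz, alphabetically by surname: Lund before Yilmaz.
Full order: Osei, Dimitriou, Lund, Yilmaz, Reyes.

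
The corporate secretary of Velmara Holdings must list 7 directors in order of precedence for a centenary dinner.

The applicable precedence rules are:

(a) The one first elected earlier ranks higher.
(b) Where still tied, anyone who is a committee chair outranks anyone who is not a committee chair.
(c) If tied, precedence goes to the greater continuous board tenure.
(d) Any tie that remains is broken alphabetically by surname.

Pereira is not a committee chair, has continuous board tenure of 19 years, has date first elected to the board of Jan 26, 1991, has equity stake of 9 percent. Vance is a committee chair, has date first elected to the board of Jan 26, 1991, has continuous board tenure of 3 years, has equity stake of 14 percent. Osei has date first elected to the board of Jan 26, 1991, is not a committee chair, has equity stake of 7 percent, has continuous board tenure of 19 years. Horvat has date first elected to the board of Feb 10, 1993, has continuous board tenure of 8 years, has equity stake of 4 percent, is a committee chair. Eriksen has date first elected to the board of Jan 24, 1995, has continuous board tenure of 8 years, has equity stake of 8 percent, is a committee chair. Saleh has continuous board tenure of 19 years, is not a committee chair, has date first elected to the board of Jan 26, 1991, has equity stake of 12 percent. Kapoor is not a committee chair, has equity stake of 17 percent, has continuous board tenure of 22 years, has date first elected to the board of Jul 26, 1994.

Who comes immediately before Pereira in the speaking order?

Osei

By date first elected to the board (earlier first): Vance, Osei, Pereira and Saleh (each Jan 26, 1991); then Horvat (Feb 10, 1993); then Kapoor (Jul 26, 1994); then Eriksen (Jan 24, 1995).
Among Vance, Osei, Pereira and Saleh, a committee chair before not a committee chair: Vance (a committee chair) before Osei, Pereira and Saleh (not a committee chair).
Osei, Pereira and Saleh all have continuous board tenure 19 years, so the next rule applies.
Among Osei, Pereira and Saleh, alphabetically by surname: Osei before Pereira before Saleh.
Order: Vance, Osei, Pereira, Saleh, Horvat, Kapoor, Eriksen.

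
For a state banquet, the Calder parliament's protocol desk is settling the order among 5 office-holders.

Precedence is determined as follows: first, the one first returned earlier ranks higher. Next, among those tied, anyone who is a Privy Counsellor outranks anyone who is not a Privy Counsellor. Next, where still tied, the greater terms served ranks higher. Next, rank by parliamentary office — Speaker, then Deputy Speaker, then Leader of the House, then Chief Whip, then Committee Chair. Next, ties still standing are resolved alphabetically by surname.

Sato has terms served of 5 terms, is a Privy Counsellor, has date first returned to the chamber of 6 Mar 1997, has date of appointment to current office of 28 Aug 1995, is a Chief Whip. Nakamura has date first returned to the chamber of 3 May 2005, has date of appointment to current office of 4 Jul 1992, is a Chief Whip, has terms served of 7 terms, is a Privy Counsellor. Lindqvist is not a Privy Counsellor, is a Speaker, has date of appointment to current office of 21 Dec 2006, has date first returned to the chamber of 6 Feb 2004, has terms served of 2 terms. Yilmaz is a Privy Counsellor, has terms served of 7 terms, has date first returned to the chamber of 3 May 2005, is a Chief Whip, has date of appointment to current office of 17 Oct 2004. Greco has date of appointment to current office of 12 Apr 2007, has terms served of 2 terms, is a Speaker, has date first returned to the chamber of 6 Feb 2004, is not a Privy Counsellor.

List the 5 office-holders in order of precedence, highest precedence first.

Sato, Greco, Lindqvist, Nakamura, Yilmaz

By date first returned to the chamber (earlier first): Sato (6 Mar 1997); then Greco and Lindqvist (both 6 Feb 2004); then Nakamura and Yilmaz (both 3 May 2005).
Greco and Lindqvist are each not a Privy Counsellor, so the next rule applies.
Greco and Lindqvist both have terms served 2 terms, so the next rule applies.
Greco and Lindqvist are each Speaker, so the next rule applies.
Among Greco and Lindqvist, alphabetically by surname: Greco before Lindqvist.
Nakamura and Yilmaz are each a Privy Counsellor, so the next rule applies.
Nakamura and Yilmaz both have terms served 7 terms, so the next rule applies.
Nakamura and Yilmaz are each Chief Whip, so the next rule applies.
Among Nakamura and Yilmaz, alphabetically by surname: Nakamura before Yilmaz.
Full order: Sato, Greco, Lindqvist, Nakamura, Yilmaz.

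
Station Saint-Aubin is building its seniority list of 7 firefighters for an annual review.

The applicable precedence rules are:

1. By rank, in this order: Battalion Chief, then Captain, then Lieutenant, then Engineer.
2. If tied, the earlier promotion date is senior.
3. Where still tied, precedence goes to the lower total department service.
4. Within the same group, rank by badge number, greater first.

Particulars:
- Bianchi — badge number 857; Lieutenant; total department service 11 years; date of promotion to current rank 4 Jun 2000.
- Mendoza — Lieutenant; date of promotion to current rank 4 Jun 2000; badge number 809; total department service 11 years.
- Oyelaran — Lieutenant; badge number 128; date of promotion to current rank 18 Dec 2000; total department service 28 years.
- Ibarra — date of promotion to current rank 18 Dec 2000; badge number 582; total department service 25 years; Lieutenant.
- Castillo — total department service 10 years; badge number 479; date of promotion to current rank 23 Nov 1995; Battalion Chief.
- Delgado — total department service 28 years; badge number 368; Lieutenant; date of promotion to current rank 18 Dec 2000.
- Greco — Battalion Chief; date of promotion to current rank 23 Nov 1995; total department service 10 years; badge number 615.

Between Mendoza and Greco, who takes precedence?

By rank: Greco and Castillo (Battalion Chief); then Bianchi, Mendoza, Ibarra, Delgado and Oyelaran (Lieutenant).
Greco and Castillo both have date of promotion to current rank 23 Nov 1995, so the next rule applies.
Greco and Castillo both have total department service 10 years, so the next rule applies.
Among Greco and Castillo, by badge number (higher first): Greco (615) before Castillo (479).
Among Bianchi, Mendoza, Ibarra, Delgado and Oyelaran, by date of promotion to current rank (earlier first): Bianchi and Mendoza (4 Jun 2000) before Ibarra, Delgado and Oyelaran (18 Dec 2000).
Bianchi and Mendoza both have total department service 11 years, so the next rule applies.
Among Bianchi and Mendoza, by badge number (higher first): Bianchi (857) before Mendoza (809).
Among Ibarra, Delgado and Oyelaran, by total department service (lower first): Ibarra (25 years) before Delgado and Oyelaran (28 years).
Among Delgado and Oyelaran, by badge number (higher first): Delgado (368) before Oyelaran (128).
So Greco takes precedence.

Greco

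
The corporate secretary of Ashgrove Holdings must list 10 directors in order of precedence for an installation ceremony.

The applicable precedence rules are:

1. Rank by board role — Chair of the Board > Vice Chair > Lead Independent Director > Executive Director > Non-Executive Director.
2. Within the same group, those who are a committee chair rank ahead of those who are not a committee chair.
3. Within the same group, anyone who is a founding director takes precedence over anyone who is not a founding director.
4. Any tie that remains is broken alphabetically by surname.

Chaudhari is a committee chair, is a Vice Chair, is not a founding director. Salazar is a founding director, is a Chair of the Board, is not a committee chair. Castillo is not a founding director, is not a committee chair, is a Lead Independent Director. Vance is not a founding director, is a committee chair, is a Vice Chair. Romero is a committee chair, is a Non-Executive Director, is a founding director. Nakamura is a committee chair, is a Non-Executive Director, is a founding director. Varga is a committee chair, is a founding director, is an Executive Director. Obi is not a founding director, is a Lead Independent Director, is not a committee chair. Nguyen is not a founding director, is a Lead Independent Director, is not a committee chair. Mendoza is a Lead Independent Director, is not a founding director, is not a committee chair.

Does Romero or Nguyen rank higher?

Nguyen

By board role: Salazar (Chair of the Board); then Chaudhari and Vance (Vice Chair); then Castillo, Mendoza, Nguyen and Obi (Lead Independent Director); then Varga (Executive Director); then Nakamura and Romero (Non-Executive Director).
Chaudhari and Vance are each a committee chair, so the next rule applies.
Chaudhari and Vance are each not a founding director, so the next rule applies.
Among Chaudhari and Vance, alphabetically by surname: Chaudhari before Vance.
Castillo, Mendoza, Nguyen and Obi are each not a committee chair, so the next rule applies.
Castillo, Mendoza, Nguyen and Obi are each not a founding director, so the next rule applies.
Among Castillo, Mendoza, Nguyen and Obi, alphabetically by surname: Castillo before Mendoza before Nguyen before Obi.
Nakamura and Romero are each a committee chair, so the next rule applies.
Nakamura and Romero are each a founding director, so the next rule applies.
Among Nakamura and Romero, alphabetically by surname: Nakamura before Romero.
So Nguyen takes precedence.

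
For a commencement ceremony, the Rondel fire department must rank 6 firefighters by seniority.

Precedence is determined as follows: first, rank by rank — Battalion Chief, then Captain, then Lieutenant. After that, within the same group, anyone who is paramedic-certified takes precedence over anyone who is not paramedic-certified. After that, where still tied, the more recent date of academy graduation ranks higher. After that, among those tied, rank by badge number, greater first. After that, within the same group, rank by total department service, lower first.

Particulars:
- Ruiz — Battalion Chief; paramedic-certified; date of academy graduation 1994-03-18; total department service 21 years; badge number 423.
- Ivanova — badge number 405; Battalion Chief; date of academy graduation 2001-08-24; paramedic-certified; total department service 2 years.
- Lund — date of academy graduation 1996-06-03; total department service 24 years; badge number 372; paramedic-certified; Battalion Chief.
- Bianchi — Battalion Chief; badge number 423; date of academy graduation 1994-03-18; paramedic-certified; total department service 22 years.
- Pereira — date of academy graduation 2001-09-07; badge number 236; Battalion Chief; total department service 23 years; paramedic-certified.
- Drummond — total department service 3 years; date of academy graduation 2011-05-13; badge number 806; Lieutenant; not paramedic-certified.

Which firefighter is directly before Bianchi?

By rank: Pereira, Ivanova, Lund, Ruiz and Bianchi (Battalion Chief); then Drummond (Lieutenant).
Pereira, Ivanova, Lund, Ruiz and Bianchi are each paramedic-certified, so the next rule applies.
Among Pereira, Ivanova, Lund, Ruiz and Bianchi, by date of academy graduation (later first): Pereira (2001-09-07) before Ivanova (2001-08-24) before Lund (1996-06-03) before Ruiz and Bianchi (1994-03-18).
Ruiz and Bianchi both have badge number 423, so the next rule applies.
Among Ruiz and Bianchi, by total department service (lower first): Ruiz (21 years) before Bianchi (22 years).
Order: Pereira, Ivanova, Lund, Ruiz, Bianchi, Drummond.

Ruiz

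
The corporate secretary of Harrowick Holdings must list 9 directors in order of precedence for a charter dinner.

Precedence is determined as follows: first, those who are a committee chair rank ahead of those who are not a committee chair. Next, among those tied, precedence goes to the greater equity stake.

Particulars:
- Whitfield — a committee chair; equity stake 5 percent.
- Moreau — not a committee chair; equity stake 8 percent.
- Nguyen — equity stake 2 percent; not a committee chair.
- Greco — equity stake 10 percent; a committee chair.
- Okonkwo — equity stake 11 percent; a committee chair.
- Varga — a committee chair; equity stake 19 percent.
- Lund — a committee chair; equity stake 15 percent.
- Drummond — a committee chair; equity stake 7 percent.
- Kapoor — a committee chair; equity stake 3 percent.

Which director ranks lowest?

By the first rule: Varga, Lund, Okonkwo, Greco, Drummond, Whitfield and Kapoor (each a committee chair); then Moreau and Nguyen (both not a committee chair).
Among Varga, Lund, Okonkwo, Greco, Drummond, Whitfield and Kapoor, by equity stake (higher first): Varga (19 percent) before Lund (15 percent) before Okonkwo (11 percent) before Greco (10 percent) before Drummond (7 percent) before Whitfield (5 percent) before Kapoor (3 percent).
Among Moreau and Nguyen, by equity stake (higher first): Moreau (8 percent) before Nguyen (2 percent).
Order: Varga, Lund, Okonkwo, Greco, Drummond, Whitfield, Kapoor, Moreau, Nguyen.

Nguyen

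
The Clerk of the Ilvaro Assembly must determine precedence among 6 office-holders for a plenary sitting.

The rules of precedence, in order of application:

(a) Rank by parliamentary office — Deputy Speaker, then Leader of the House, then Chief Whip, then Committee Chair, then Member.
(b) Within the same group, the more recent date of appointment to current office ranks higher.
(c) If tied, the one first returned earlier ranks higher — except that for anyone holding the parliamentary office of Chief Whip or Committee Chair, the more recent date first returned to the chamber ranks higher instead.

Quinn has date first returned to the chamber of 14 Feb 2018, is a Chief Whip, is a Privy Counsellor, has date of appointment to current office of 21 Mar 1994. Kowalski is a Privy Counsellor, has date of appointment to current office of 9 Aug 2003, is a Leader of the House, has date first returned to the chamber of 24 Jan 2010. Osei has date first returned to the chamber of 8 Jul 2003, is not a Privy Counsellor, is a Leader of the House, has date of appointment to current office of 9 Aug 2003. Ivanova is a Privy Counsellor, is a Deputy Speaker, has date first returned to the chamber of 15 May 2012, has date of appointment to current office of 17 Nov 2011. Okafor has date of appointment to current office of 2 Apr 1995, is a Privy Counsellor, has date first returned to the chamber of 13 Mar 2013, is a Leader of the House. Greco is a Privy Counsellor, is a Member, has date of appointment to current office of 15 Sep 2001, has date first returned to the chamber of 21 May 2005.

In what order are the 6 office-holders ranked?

Ivanova, Osei, Kowalski, Okafor, Quinn, Greco

By parliamentary office: Ivanova (Deputy Speaker); then Osei, Kowalski and Okafor (Leader of the House); then Quinn (Chief Whip); then Greco (Member).
Among Osei, Kowalski and Okafor, by date of appointment to current office (later first): Osei and Kowalski (9 Aug 2003) before Okafor (2 Apr 1995).
Among Osei and Kowalski, by date first returned to the chamber (earlier first): Osei (8 Jul 2003) before Kowalski (24 Jan 2010).
Full order: Ivanova, Osei, Kowalski, Okafor, Quinn, Greco.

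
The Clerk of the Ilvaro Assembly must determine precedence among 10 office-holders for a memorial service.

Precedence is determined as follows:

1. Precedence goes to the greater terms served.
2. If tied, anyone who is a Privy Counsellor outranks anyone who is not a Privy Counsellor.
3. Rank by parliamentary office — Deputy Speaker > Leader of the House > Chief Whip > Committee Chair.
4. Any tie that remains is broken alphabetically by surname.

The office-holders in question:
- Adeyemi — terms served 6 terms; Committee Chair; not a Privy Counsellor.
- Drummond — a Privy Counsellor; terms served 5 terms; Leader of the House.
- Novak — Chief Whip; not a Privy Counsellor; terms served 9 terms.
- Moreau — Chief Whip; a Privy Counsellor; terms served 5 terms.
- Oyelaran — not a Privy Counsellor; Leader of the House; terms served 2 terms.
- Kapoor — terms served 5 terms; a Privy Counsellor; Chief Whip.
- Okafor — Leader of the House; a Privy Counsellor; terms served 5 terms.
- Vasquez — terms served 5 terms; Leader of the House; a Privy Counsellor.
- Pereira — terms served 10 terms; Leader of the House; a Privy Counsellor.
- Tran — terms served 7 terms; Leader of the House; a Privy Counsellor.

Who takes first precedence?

Pereira

By terms served (higher first): Pereira (10 terms); then Novak (9 terms); then Tran (7 terms); then Adeyemi (6 terms); then Drummond, Okafor, Vasquez, Kapoor and Moreau (each 5 terms); then Oyelaran (2 terms).
Drummond, Okafor, Vasquez, Kapoor and Moreau are each a Privy Counsellor, so the next rule applies.
Among Drummond, Okafor, Vasquez, Kapoor and Moreau, by parliamentary office: Drummond, Okafor and Vasquez (Leader of the House) before Kapoor and Moreau (Chief Whip).
Among Drummond, Okafor and Vasquez, alphabetically by surname: Drummond before Okafor before Vasquez.
Among Kapoor and Moreau, alphabetically by surname: Kapoor before Moreau.
Order: Pereira, Novak, Tran, Adeyemi, Drummond, Okafor, Vasquez, Kapoor, Moreau, Oyelaran.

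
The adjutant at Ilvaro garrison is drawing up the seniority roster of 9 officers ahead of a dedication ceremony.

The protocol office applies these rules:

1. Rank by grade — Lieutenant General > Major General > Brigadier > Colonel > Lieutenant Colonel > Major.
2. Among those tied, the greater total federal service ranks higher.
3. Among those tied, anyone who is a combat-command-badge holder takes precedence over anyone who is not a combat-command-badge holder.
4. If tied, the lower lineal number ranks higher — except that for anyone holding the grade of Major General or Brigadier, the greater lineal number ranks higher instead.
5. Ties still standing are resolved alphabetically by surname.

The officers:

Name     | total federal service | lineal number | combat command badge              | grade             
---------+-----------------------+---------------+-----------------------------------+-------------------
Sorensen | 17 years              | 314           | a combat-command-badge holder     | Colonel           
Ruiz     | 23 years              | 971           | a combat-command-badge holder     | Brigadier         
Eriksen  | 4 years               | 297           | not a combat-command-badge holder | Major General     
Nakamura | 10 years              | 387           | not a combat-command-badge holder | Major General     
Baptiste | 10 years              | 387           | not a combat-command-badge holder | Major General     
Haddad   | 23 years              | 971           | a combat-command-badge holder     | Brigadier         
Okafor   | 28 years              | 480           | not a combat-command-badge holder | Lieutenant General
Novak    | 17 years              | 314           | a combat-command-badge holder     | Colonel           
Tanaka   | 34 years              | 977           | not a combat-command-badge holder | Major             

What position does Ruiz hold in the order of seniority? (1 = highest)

By grade: Okafor (Lieutenant General); then Baptiste, Nakamura and Eriksen (Major General); then Haddad and Ruiz (Brigadier); then Novak and Sorensen (Colonel); then Tanaka (Major).
Among Baptiste, Nakamura and Eriksen, by total federal service (higher first): Baptiste and Nakamura (10 years) before Eriksen (4 years).
Baptiste and Nakamura are each not a combat-command-badge holder, so the next rule applies.
Baptiste and Nakamura both have lineal number 387, so the next rule applies.
Among Baptiste and Nakamura, alphabetically by surname: Baptiste before Nakamura.
Haddad and Ruiz both have total federal service 23 years, so the next rule applies.
Haddad and Ruiz are each a combat-command-badge holder, so the next rule applies.
Haddad and Ruiz both have lineal number 971, so the next rule applies.
Among Haddad and Ruiz, alphabetically by surname: Haddad before Ruiz.
Novak and Sorensen both have total federal service 17 years, so the next rule applies.
Novak and Sorensen are each a combat-command-badge holder, so the next rule applies.
Novak and Sorensen both have lineal number 314, so the next rule applies.
Among Novak and Sorensen, alphabetically by surname: Novak before Sorensen.
Order: Okafor, Baptiste, Nakamura, Eriksen, Haddad, Ruiz, Novak, Sorensen, Tanaka. So position 6.

6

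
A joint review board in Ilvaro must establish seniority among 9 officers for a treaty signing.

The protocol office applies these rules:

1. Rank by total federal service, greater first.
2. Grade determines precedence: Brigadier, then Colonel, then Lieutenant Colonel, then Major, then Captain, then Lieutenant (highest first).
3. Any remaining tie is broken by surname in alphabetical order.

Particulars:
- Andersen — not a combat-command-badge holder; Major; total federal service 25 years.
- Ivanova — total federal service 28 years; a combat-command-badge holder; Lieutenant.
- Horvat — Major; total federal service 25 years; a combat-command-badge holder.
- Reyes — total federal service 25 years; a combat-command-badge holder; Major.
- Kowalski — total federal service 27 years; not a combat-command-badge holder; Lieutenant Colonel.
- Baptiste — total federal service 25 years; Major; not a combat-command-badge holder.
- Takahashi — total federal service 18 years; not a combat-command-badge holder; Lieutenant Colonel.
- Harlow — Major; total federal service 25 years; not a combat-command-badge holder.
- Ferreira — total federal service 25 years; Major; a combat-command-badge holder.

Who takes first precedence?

By total federal service (higher first): Ivanova (28 years); then Kowalski (27 years); then Andersen, Baptiste, Ferreira, Harlow, Horvat and Reyes (each 25 years); then Takahashi (18 years).
Andersen, Baptiste, Ferreira, Harlow, Horvat and Reyes are each Major, so the next rule applies.
Among Andersen, Baptiste, Ferreira, Harlow, Horvat and Reyes, alphabetically by surname: Andersen before Baptiste before Ferreira before Harlow before Horvat before Reyes.
Order: Ivanova, Kowalski, Andersen, Baptiste, Ferreira, Harlow, Horvat, Reyes, Takahashi.

Ivanova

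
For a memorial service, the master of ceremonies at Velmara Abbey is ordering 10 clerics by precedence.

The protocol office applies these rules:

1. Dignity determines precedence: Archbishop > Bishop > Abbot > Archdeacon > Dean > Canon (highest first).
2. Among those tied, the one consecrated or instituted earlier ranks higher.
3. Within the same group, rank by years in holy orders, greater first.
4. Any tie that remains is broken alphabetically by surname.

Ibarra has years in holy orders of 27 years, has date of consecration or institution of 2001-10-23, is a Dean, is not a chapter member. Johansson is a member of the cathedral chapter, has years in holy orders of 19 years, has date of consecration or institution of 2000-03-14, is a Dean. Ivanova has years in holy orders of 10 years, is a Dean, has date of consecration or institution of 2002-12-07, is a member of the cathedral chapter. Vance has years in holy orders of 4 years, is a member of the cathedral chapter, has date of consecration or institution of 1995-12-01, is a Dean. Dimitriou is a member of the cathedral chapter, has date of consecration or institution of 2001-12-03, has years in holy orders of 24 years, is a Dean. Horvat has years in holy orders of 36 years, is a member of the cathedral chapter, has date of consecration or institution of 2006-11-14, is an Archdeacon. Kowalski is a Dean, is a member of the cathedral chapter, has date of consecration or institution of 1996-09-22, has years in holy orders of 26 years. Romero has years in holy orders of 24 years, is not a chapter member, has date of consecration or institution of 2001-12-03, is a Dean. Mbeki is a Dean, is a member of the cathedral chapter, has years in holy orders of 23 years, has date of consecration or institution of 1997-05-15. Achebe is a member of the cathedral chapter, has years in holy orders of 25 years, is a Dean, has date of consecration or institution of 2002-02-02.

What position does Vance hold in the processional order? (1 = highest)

2

By dignity: Horvat (Archdeacon); then Vance, Kowalski, Mbeki, Johansson, Ibarra, Dimitriou, Romero, Achebe and Ivanova (Dean).
Among Vance, Kowalski, Mbeki, Johansson, Ibarra, Dimitriou, Romero, Achebe and Ivanova, by date of consecration or institution (earlier first): Vance (1995-12-01) before Kowalski (1996-09-22) before Mbeki (1997-05-15) before Johansson (2000-03-14) before Ibarra (2001-10-23) before Dimitriou and Romero (2001-12-03) before Achebe (2002-02-02) before Ivanova (2002-12-07).
Dimitriou and Romero both have years in holy orders 24 years, so the next rule applies.
Among Dimitriou and Romero, alphabetically by surname: Dimitriou before Romero.
Order: Horvat, Vance, Kowalski, Mbeki, Johansson, Ibarra, Dimitriou, Romero, Achebe, Ivanova. So position 2.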